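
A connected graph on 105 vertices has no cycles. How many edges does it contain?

A tree on n vertices always has exactly n - 1 edges.
For n = 105: edges = 105 - 1 = 104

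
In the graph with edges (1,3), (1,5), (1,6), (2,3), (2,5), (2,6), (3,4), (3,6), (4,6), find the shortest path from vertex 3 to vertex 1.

Step 1: Build adjacency list:
  1: 3, 5, 6
  2: 3, 5, 6
  3: 1, 2, 4, 6
  4: 3, 6
  5: 1, 2
  6: 1, 2, 3, 4

Step 2: BFS from vertex 3 to find shortest path to 1:
  vertex 1 reached at distance 1

Step 3: Shortest path: 3 -> 1
Path length: 1 edge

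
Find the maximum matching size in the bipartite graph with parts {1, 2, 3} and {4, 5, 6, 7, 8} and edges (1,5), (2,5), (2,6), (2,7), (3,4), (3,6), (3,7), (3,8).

Step 1: List the neighbors of each left vertex:
  1: 5
  2: 5, 6, 7
  3: 4, 6, 7, 8

Step 2: Greedily match left vertices, then look for augmenting paths:
  Match 1 -- 5
  Match 2 -- 6
  Match 3 -- 4
  No augmenting path remains.

Step 3: Verify this is maximum:
  Matching size 3 = min(|L|, |R|) = min(3, 5), which is an upper bound, so this matching is maximum.

Maximum matching: {(1,5), (2,6), (3,4)}
Size: 3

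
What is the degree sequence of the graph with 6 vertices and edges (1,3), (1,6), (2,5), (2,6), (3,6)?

Step 1: Count edges incident to each vertex:
  deg(1) = 2 (neighbors: 3, 6)
  deg(2) = 2 (neighbors: 5, 6)
  deg(3) = 2 (neighbors: 1, 6)
  deg(4) = 0 (neighbors: none)
  deg(5) = 1 (neighbors: 2)
  deg(6) = 3 (neighbors: 1, 2, 3)

Step 2: Sort degrees in non-increasing order:
  Degrees: [2, 2, 2, 0, 1, 3] -> sorted: [3, 2, 2, 2, 1, 0]

Degree sequence: [3, 2, 2, 2, 1, 0]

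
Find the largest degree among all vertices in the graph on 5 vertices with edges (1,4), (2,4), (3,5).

Step 1: Count edges incident to each vertex:
  deg(1) = 1 (neighbors: 4)
  deg(2) = 1 (neighbors: 4)
  deg(3) = 1 (neighbors: 5)
  deg(4) = 2 (neighbors: 1, 2)
  deg(5) = 1 (neighbors: 3)

Step 2: Find maximum:
  max(1, 1, 1, 2, 1) = 2 (vertex 4)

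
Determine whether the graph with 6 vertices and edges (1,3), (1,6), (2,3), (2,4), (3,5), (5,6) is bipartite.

Step 1: Attempt 2-coloring using BFS:
  Start at vertex 1, assign color 0
  Color vertex 3 with color 1 (neighbor of 1)
  Color vertex 6 with color 1 (neighbor of 1)
  Color vertex 2 with color 0 (neighbor of 3)
  Color vertex 5 with color 0 (neighbor of 3)
  Color vertex 4 with color 1 (neighbor of 2)

Step 2: 2-coloring succeeded. No conflicts found.
  Set A (color 0): {1, 2, 5}
  Set B (color 1): {3, 4, 6}

The graph is bipartite with partition {1, 2, 5}, {3, 4, 6}.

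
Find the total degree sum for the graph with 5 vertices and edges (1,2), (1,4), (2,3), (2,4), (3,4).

Step 1: Count edges incident to each vertex:
  deg(1) = 2 (neighbors: 2, 4)
  deg(2) = 3 (neighbors: 1, 3, 4)
  deg(3) = 2 (neighbors: 2, 4)
  deg(4) = 3 (neighbors: 1, 2, 3)
  deg(5) = 0 (neighbors: none)

Step 2: Sum all degrees:
  2 + 3 + 2 + 3 + 0 = 10

Verification: sum of degrees = 2 * |E| = 2 * 5 = 10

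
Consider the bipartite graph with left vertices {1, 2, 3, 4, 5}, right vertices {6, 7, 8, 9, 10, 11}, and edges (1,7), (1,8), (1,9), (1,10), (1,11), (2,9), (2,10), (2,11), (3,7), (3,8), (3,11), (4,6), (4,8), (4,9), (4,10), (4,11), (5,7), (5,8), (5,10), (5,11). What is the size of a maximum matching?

Step 1: List the neighbors of each left vertex:
  1: 7, 8, 9, 10, 11
  2: 9, 10, 11
  3: 7, 8, 11
  4: 6, 8, 9, 10, 11
  5: 7, 8, 10, 11

Step 2: Greedily match left vertices, then look for augmenting paths:
  Match 1 -- 7
  Match 2 -- 9
  Match 3 -- 8
  Match 4 -- 6
  Match 5 -- 10
  No augmenting path remains.

Step 3: Verify this is maximum:
  Matching size 5 = min(|L|, |R|) = min(5, 6), which is an upper bound, so this matching is maximum.

Maximum matching: {(1,7), (2,9), (3,8), (4,6), (5,10)}
Size: 5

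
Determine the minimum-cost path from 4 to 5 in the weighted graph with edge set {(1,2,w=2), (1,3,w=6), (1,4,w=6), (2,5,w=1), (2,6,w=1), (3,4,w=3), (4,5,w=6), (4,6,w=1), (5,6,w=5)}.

Step 1: Build adjacency list with weights:
  1: 2(w=2), 3(w=6), 4(w=6)
  2: 1(w=2), 5(w=1), 6(w=1)
  3: 1(w=6), 4(w=3)
  4: 1(w=6), 3(w=3), 5(w=6), 6(w=1)
  5: 2(w=1), 4(w=6), 6(w=5)
  6: 2(w=1), 4(w=1), 5(w=5)

Step 2: Apply Dijkstra's algorithm from vertex 4:
  Visit vertex 4 (distance=0)
    Update dist[1] = 6
    Update dist[3] = 3
    Update dist[5] = 6
    Update dist[6] = 1
  Visit vertex 6 (distance=1)
    Update dist[2] = 2
  Visit vertex 2 (distance=2)
    Update dist[1] = 4
    Update dist[5] = 3
  Visit vertex 3 (distance=3)
  Visit vertex 5 (distance=3)

Step 3: Shortest path: 4 -> 6 -> 2 -> 5
Total weight: 1 + 1 + 1 = 3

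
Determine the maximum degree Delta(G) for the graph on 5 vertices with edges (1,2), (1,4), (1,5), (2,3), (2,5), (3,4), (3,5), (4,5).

Step 1: Count edges incident to each vertex:
  deg(1) = 3 (neighbors: 2, 4, 5)
  deg(2) = 3 (neighbors: 1, 3, 5)
  deg(3) = 3 (neighbors: 2, 4, 5)
  deg(4) = 3 (neighbors: 1, 3, 5)
  deg(5) = 4 (neighbors: 1, 2, 3, 4)

Step 2: Find maximum:
  max(3, 3, 3, 3, 4) = 4 (vertex 5)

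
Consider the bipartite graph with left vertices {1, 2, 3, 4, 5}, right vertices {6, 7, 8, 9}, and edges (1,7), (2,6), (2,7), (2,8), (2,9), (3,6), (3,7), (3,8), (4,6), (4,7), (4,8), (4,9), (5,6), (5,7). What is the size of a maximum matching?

Step 1: List the neighbors of each left vertex:
  1: 7
  2: 6, 7, 8, 9
  3: 6, 7, 8
  4: 6, 7, 8, 9
  5: 6, 7

Step 2: Greedily match left vertices, then look for augmenting paths:
  Match 1 -- 7
  Match 2 -- 6
  Match 3 -- 8
  Match 4 -- 9
  No augmenting path remains.

Step 3: Verify this is maximum:
  Matching size 4 = min(|L|, |R|) = min(5, 4), which is an upper bound, so this matching is maximum.

Maximum matching: {(1,7), (2,6), (3,8), (4,9)}
Size: 4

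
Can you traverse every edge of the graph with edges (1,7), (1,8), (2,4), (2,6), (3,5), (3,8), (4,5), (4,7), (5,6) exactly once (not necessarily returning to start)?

Step 1: Find the degree of each vertex:
  deg(1) = 2
  deg(2) = 2
  deg(3) = 2
  deg(4) = 3
  deg(5) = 3
  deg(6) = 2
  deg(7) = 2
  deg(8) = 2

Step 2: Count vertices with odd degree:
  Odd-degree vertices: 4, 5 (2 total)

Step 3: Apply Euler's theorem:
  - Eulerian circuit exists iff graph is connected and all vertices have even degree
  - Eulerian path exists iff graph is connected and has 0 or 2 odd-degree vertices

Graph is connected with exactly 2 odd-degree vertices (4, 5).
Eulerian path exists (starting and ending at the odd-degree vertices), but no Eulerian circuit.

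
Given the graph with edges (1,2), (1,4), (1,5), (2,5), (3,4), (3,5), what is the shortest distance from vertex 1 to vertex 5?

Step 1: Build adjacency list:
  1: 2, 4, 5
  2: 1, 5
  3: 4, 5
  4: 1, 3
  5: 1, 2, 3

Step 2: BFS from vertex 1 to find shortest path to 5:
  vertex 2 reached at distance 1
  vertex 4 reached at distance 1
  vertex 5 reached at distance 1

Step 3: Shortest path: 1 -> 5
Path length: 1 edge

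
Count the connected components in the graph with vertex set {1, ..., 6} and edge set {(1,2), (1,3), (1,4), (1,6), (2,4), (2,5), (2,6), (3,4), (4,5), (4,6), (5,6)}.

Step 1: Build adjacency list from edges:
  1: 2, 3, 4, 6
  2: 1, 4, 5, 6
  3: 1, 4
  4: 1, 2, 3, 5, 6
  5: 2, 4, 6
  6: 1, 2, 4, 5

Step 2: Run BFS/DFS from vertex 1:
  Visited: {1, 2, 3, 4, 6, 5}
  Reached 6 of 6 vertices

Step 3: All 6 vertices reached from vertex 1, so the graph is connected.
Number of connected components: 1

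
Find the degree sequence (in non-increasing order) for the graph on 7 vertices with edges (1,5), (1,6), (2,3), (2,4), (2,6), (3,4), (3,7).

Step 1: Count edges incident to each vertex:
  deg(1) = 2 (neighbors: 5, 6)
  deg(2) = 3 (neighbors: 3, 4, 6)
  deg(3) = 3 (neighbors: 2, 4, 7)
  deg(4) = 2 (neighbors: 2, 3)
  deg(5) = 1 (neighbors: 1)
  deg(6) = 2 (neighbors: 1, 2)
  deg(7) = 1 (neighbors: 3)

Step 2: Sort degrees in non-increasing order:
  Degrees: [2, 3, 3, 2, 1, 2, 1] -> sorted: [3, 3, 2, 2, 2, 1, 1]

Degree sequence: [3, 3, 2, 2, 2, 1, 1]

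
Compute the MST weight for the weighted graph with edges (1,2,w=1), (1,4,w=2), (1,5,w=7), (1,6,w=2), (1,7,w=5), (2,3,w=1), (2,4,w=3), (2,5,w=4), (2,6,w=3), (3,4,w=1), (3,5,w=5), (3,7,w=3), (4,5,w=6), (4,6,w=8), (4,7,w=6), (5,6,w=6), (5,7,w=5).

Apply Kruskal's algorithm (sort edges by weight, add if no cycle):

Sorted edges by weight:
  (1,2) w=1
  (2,3) w=1
  (3,4) w=1
  (1,4) w=2
  (1,6) w=2
  (2,6) w=3
  (2,4) w=3
  (3,7) w=3
  (2,5) w=4
  (1,7) w=5
  (3,5) w=5
  (5,7) w=5
  (4,7) w=6
  (4,5) w=6
  (5,6) w=6
  (1,5) w=7
  (4,6) w=8

Add edge (1,2) w=1 -- no cycle. Running total: 1
Add edge (2,3) w=1 -- no cycle. Running total: 2
Add edge (3,4) w=1 -- no cycle. Running total: 3
Skip edge (1,4) w=2 -- would create cycle
Add edge (1,6) w=2 -- no cycle. Running total: 5
Skip edge (2,6) w=3 -- would create cycle
Skip edge (2,4) w=3 -- would create cycle
Add edge (3,7) w=3 -- no cycle. Running total: 8
Add edge (2,5) w=4 -- no cycle. Running total: 12

MST edges: (1,2,w=1), (2,3,w=1), (3,4,w=1), (1,6,w=2), (3,7,w=3), (2,5,w=4)
Total MST weight: 1 + 1 + 1 + 2 + 3 + 4 = 12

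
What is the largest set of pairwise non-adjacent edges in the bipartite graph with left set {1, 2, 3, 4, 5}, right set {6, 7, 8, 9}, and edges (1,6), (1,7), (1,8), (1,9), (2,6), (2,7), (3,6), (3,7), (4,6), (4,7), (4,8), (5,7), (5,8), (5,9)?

Step 1: List the neighbors of each left vertex:
  1: 6, 7, 8, 9
  2: 6, 7
  3: 6, 7
  4: 6, 7, 8
  5: 7, 8, 9

Step 2: Greedily match left vertices, then look for augmenting paths:
  Match 1 -- 6
  Match 2 -- 7
  Match 4 -- 8
  Match 5 -- 9
  No augmenting path remains.

Step 3: Verify this is maximum:
  Matching size 4 = min(|L|, |R|) = min(5, 4), which is an upper bound, so this matching is maximum.

Maximum matching: {(1,6), (2,7), (4,8), (5,9)}
Size: 4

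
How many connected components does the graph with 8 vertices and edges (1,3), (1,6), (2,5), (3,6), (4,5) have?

Step 1: Build adjacency list from edges:
  1: 3, 6
  2: 5
  3: 1, 6
  4: 5
  5: 2, 4
  6: 1, 3
  7: (none)
  8: (none)

Step 2: Run BFS/DFS from vertex 1:
  Visited: {1, 3, 6}
  Reached 3 of 8 vertices

Step 3: Only 3 of 8 vertices reached. Graph is disconnected.
Connected components: {1, 3, 6}, {2, 4, 5}, {7}, {8}
Number of connected components: 4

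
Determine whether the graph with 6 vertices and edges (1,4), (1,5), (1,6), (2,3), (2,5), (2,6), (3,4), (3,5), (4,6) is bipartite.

Step 1: Attempt 2-coloring using BFS:
  Start at vertex 1, assign color 0
  Color vertex 4 with color 1 (neighbor of 1)
  Color vertex 5 with color 1 (neighbor of 1)
  Color vertex 6 with color 1 (neighbor of 1)
  Color vertex 3 with color 0 (neighbor of 4)

Step 2: Conflict found! Vertices 4 and 6 are adjacent but have the same color.
This means the graph contains an odd cycle.

The graph is NOT bipartite.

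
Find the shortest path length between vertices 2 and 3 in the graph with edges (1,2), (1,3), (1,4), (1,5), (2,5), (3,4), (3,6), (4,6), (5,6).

Step 1: Build adjacency list:
  1: 2, 3, 4, 5
  2: 1, 5
  3: 1, 4, 6
  4: 1, 3, 6
  5: 1, 2, 6
  6: 3, 4, 5

Step 2: BFS from vertex 2 to find shortest path to 3:
  vertex 1 reached at distance 1
  vertex 5 reached at distance 1
  vertex 3 reached at distance 2

Step 3: Shortest path: 2 -> 1 -> 3
Path length: 2 edges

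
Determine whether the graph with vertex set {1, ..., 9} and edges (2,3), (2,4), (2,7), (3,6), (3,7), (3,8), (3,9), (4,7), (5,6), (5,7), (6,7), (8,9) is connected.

Step 1: Build adjacency list from edges:
  1: (none)
  2: 3, 4, 7
  3: 2, 6, 7, 8, 9
  4: 2, 7
  5: 6, 7
  6: 3, 5, 7
  7: 2, 3, 4, 5, 6
  8: 3, 9
  9: 3, 8

Step 2: Run BFS/DFS from vertex 1:
  Visited: {1}
  Reached 1 of 9 vertices

Step 3: Only 1 of 9 vertices reached. Graph is disconnected.
Connected components: {1}, {2, 3, 4, 5, 6, 7, 8, 9}
Answer: No, the graph is not connected (2 components).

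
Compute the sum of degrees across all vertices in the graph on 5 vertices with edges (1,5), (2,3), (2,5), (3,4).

Step 1: Count edges incident to each vertex:
  deg(1) = 1 (neighbors: 5)
  deg(2) = 2 (neighbors: 3, 5)
  deg(3) = 2 (neighbors: 2, 4)
  deg(4) = 1 (neighbors: 3)
  deg(5) = 2 (neighbors: 1, 2)

Step 2: Sum all degrees:
  1 + 2 + 2 + 1 + 2 = 8

Verification: sum of degrees = 2 * |E| = 2 * 4 = 8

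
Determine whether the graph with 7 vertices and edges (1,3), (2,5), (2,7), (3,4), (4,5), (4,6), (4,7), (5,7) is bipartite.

Step 1: Attempt 2-coloring using BFS:
  Start at vertex 1, assign color 0
  Color vertex 3 with color 1 (neighbor of 1)
  Color vertex 4 with color 0 (neighbor of 3)
  Color vertex 5 with color 1 (neighbor of 4)
  Color vertex 6 with color 1 (neighbor of 4)
  Color vertex 7 with color 1 (neighbor of 4)
  Color vertex 2 with color 0 (neighbor of 5)

Step 2: Conflict found! Vertices 5 and 7 are adjacent but have the same color.
This means the graph contains an odd cycle.

The graph is NOT bipartite.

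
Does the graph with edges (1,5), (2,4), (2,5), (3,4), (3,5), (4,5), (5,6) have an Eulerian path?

Step 1: Find the degree of each vertex:
  deg(1) = 1
  deg(2) = 2
  deg(3) = 2
  deg(4) = 3
  deg(5) = 5
  deg(6) = 1

Step 2: Count vertices with odd degree:
  Odd-degree vertices: 1, 4, 5, 6 (4 total)

Step 3: Apply Euler's theorem:
  - Eulerian circuit exists iff graph is connected and all vertices have even degree
  - Eulerian path exists iff graph is connected and has 0 or 2 odd-degree vertices

Graph has 4 odd-degree vertices (need 0 or 2).
Neither Eulerian path nor Eulerian circuit exists.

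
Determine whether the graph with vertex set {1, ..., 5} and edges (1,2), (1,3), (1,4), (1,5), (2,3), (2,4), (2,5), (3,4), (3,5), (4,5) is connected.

Step 1: Build adjacency list from edges:
  1: 2, 3, 4, 5
  2: 1, 3, 4, 5
  3: 1, 2, 4, 5
  4: 1, 2, 3, 5
  5: 1, 2, 3, 4

Step 2: Run BFS/DFS from vertex 1:
  Visited: {1, 2, 3, 4, 5}
  Reached 5 of 5 vertices

Step 3: All 5 vertices reached from vertex 1, so the graph is connected.
Answer: Yes, the graph is connected.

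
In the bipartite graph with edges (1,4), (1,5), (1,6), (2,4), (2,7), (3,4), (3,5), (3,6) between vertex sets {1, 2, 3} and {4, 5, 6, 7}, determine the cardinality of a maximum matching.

Step 1: List the neighbors of each left vertex:
  1: 4, 5, 6
  2: 4, 7
  3: 4, 5, 6

Step 2: Greedily match left vertices, then look for augmenting paths:
  Match 1 -- 4
  Match 2 -- 7
  Match 3 -- 5
  No augmenting path remains.

Step 3: Verify this is maximum:
  Matching size 3 = min(|L|, |R|) = min(3, 4), which is an upper bound, so this matching is maximum.

Maximum matching: {(1,4), (2,7), (3,5)}
Size: 3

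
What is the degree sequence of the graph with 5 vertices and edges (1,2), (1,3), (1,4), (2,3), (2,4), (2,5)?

Step 1: Count edges incident to each vertex:
  deg(1) = 3 (neighbors: 2, 3, 4)
  deg(2) = 4 (neighbors: 1, 3, 4, 5)
  deg(3) = 2 (neighbors: 1, 2)
  deg(4) = 2 (neighbors: 1, 2)
  deg(5) = 1 (neighbors: 2)

Step 2: Sort degrees in non-increasing order:
  Degrees: [3, 4, 2, 2, 1] -> sorted: [4, 3, 2, 2, 1]

Degree sequence: [4, 3, 2, 2, 1]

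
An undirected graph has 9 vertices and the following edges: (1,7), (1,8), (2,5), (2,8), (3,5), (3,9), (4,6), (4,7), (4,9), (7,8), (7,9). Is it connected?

Step 1: Build adjacency list from edges:
  1: 7, 8
  2: 5, 8
  3: 5, 9
  4: 6, 7, 9
  5: 2, 3
  6: 4
  7: 1, 4, 8, 9
  8: 1, 2, 7
  9: 3, 4, 7

Step 2: Run BFS/DFS from vertex 1:
  Visited: {1, 7, 8, 4, 9, 2, 6, 3, 5}
  Reached 9 of 9 vertices

Step 3: All 9 vertices reached from vertex 1, so the graph is connected.
Answer: Yes, the graph is connected.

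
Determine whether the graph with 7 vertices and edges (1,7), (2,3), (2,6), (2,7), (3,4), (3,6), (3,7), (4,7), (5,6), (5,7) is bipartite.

Step 1: Attempt 2-coloring using BFS:
  Start at vertex 1, assign color 0
  Color vertex 7 with color 1 (neighbor of 1)
  Color vertex 2 with color 0 (neighbor of 7)
  Color vertex 3 with color 0 (neighbor of 7)
  Color vertex 4 with color 0 (neighbor of 7)
  Color vertex 5 with color 0 (neighbor of 7)

Step 2: Conflict found! Vertices 2 and 3 are adjacent but have the same color.
This means the graph contains an odd cycle.

The graph is NOT bipartite.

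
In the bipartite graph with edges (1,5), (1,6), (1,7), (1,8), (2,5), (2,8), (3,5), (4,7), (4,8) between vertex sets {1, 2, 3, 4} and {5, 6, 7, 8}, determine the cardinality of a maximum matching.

Step 1: List the neighbors of each left vertex:
  1: 5, 6, 7, 8
  2: 5, 8
  3: 5
  4: 7, 8

Step 2: Greedily match left vertices, then look for augmenting paths:
  Match 1 -- 6
  Match 2 -- 8
  Match 3 -- 5
  Match 4 -- 7
  No augmenting path remains.

Step 3: Verify this is maximum:
  Matching size 4 = min(|L|, |R|) = min(4, 4), which is an upper bound, so this matching is maximum.

Maximum matching: {(1,6), (2,8), (3,5), (4,7)}
Size: 4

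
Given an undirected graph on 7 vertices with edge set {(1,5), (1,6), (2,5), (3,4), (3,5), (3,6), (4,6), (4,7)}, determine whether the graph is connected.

Step 1: Build adjacency list from edges:
  1: 5, 6
  2: 5
  3: 4, 5, 6
  4: 3, 6, 7
  5: 1, 2, 3
  6: 1, 3, 4
  7: 4

Step 2: Run BFS/DFS from vertex 1:
  Visited: {1, 5, 6, 2, 3, 4, 7}
  Reached 7 of 7 vertices

Step 3: All 7 vertices reached from vertex 1, so the graph is connected.
Answer: Yes, the graph is connected.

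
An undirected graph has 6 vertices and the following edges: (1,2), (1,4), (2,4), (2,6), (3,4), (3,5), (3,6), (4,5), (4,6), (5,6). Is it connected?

Step 1: Build adjacency list from edges:
  1: 2, 4
  2: 1, 4, 6
  3: 4, 5, 6
  4: 1, 2, 3, 5, 6
  5: 3, 4, 6
  6: 2, 3, 4, 5

Step 2: Run BFS/DFS from vertex 1:
  Visited: {1, 2, 4, 6, 3, 5}
  Reached 6 of 6 vertices

Step 3: All 6 vertices reached from vertex 1, so the graph is connected.
Answer: Yes, the graph is connected.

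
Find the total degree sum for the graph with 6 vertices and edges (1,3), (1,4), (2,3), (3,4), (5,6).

Step 1: Count edges incident to each vertex:
  deg(1) = 2 (neighbors: 3, 4)
  deg(2) = 1 (neighbors: 3)
  deg(3) = 3 (neighbors: 1, 2, 4)
  deg(4) = 2 (neighbors: 1, 3)
  deg(5) = 1 (neighbors: 6)
  deg(6) = 1 (neighbors: 5)

Step 2: Sum all degrees:
  2 + 1 + 3 + 2 + 1 + 1 = 10

Verification: sum of degrees = 2 * |E| = 2 * 5 = 10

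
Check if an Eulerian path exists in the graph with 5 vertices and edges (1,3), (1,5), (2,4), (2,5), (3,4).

Step 1: Find the degree of each vertex:
  deg(1) = 2
  deg(2) = 2
  deg(3) = 2
  deg(4) = 2
  deg(5) = 2

Step 2: Count vertices with odd degree:
  All vertices have even degree (0 odd-degree vertices)

Step 3: Apply Euler's theorem:
  - Eulerian circuit exists iff graph is connected and all vertices have even degree
  - Eulerian path exists iff graph is connected and has 0 or 2 odd-degree vertices

Graph is connected with 0 odd-degree vertices.
Both Eulerian circuit and Eulerian path exist.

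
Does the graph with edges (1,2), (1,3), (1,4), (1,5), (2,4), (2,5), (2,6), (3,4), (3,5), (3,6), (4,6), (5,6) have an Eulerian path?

Step 1: Find the degree of each vertex:
  deg(1) = 4
  deg(2) = 4
  deg(3) = 4
  deg(4) = 4
  deg(5) = 4
  deg(6) = 4

Step 2: Count vertices with odd degree:
  All vertices have even degree (0 odd-degree vertices)

Step 3: Apply Euler's theorem:
  - Eulerian circuit exists iff graph is connected and all vertices have even degree
  - Eulerian path exists iff graph is connected and has 0 or 2 odd-degree vertices

Graph is connected with 0 odd-degree vertices.
Both Eulerian circuit and Eulerian path exist.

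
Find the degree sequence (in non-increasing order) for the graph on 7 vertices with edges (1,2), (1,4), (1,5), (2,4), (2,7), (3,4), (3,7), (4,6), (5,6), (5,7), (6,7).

Step 1: Count edges incident to each vertex:
  deg(1) = 3 (neighbors: 2, 4, 5)
  deg(2) = 3 (neighbors: 1, 4, 7)
  deg(3) = 2 (neighbors: 4, 7)
  deg(4) = 4 (neighbors: 1, 2, 3, 6)
  deg(5) = 3 (neighbors: 1, 6, 7)
  deg(6) = 3 (neighbors: 4, 5, 7)
  deg(7) = 4 (neighbors: 2, 3, 5, 6)

Step 2: Sort degrees in non-increasing order:
  Degrees: [3, 3, 2, 4, 3, 3, 4] -> sorted: [4, 4, 3, 3, 3, 3, 2]

Degree sequence: [4, 4, 3, 3, 3, 3, 2]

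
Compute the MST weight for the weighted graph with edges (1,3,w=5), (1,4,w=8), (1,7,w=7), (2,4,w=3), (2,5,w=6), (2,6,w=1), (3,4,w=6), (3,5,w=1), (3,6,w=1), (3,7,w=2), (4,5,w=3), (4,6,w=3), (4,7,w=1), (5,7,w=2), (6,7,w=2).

Apply Kruskal's algorithm (sort edges by weight, add if no cycle):

Sorted edges by weight:
  (2,6) w=1
  (3,5) w=1
  (3,6) w=1
  (4,7) w=1
  (3,7) w=2
  (5,7) w=2
  (6,7) w=2
  (2,4) w=3
  (4,5) w=3
  (4,6) w=3
  (1,3) w=5
  (2,5) w=6
  (3,4) w=6
  (1,7) w=7
  (1,4) w=8

Add edge (2,6) w=1 -- no cycle. Running total: 1
Add edge (3,5) w=1 -- no cycle. Running total: 2
Add edge (3,6) w=1 -- no cycle. Running total: 3
Add edge (4,7) w=1 -- no cycle. Running total: 4
Add edge (3,7) w=2 -- no cycle. Running total: 6
Skip edge (5,7) w=2 -- would create cycle
Skip edge (6,7) w=2 -- would create cycle
Skip edge (2,4) w=3 -- would create cycle
Skip edge (4,5) w=3 -- would create cycle
Skip edge (4,6) w=3 -- would create cycle
Add edge (1,3) w=5 -- no cycle. Running total: 11

MST edges: (2,6,w=1), (3,5,w=1), (3,6,w=1), (4,7,w=1), (3,7,w=2), (1,3,w=5)
Total MST weight: 1 + 1 + 1 + 1 + 2 + 5 = 11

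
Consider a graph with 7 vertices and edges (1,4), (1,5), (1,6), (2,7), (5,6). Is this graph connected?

Step 1: Build adjacency list from edges:
  1: 4, 5, 6
  2: 7
  3: (none)
  4: 1
  5: 1, 6
  6: 1, 5
  7: 2

Step 2: Run BFS/DFS from vertex 1:
  Visited: {1, 4, 5, 6}
  Reached 4 of 7 vertices

Step 3: Only 4 of 7 vertices reached. Graph is disconnected.
Connected components: {1, 4, 5, 6}, {2, 7}, {3}
Answer: No, the graph is not connected (3 components).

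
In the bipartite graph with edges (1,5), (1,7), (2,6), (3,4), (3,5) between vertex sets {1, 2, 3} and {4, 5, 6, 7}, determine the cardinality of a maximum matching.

Step 1: List the neighbors of each left vertex:
  1: 5, 7
  2: 6
  3: 4, 5

Step 2: Greedily match left vertices, then look for augmenting paths:
  Match 1 -- 5
  Match 2 -- 6
  Match 3 -- 4
  No augmenting path remains.

Step 3: Verify this is maximum:
  Matching size 3 = min(|L|, |R|) = min(3, 4), which is an upper bound, so this matching is maximum.

Maximum matching: {(1,5), (2,6), (3,4)}
Size: 3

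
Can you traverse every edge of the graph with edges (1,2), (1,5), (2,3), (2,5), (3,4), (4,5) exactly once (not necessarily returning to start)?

Step 1: Find the degree of each vertex:
  deg(1) = 2
  deg(2) = 3
  deg(3) = 2
  deg(4) = 2
  deg(5) = 3

Step 2: Count vertices with odd degree:
  Odd-degree vertices: 2, 5 (2 total)

Step 3: Apply Euler's theorem:
  - Eulerian circuit exists iff graph is connected and all vertices have even degree
  - Eulerian path exists iff graph is connected and has 0 or 2 odd-degree vertices

Graph is connected with exactly 2 odd-degree vertices (2, 5).
Eulerian path exists (starting and ending at the odd-degree vertices), but no Eulerian circuit.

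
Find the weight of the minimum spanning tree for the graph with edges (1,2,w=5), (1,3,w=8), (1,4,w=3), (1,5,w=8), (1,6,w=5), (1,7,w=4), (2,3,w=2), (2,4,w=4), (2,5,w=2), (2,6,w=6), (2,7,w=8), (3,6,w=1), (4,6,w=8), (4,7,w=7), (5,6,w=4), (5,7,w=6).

Apply Kruskal's algorithm (sort edges by weight, add if no cycle):

Sorted edges by weight:
  (3,6) w=1
  (2,5) w=2
  (2,3) w=2
  (1,4) w=3
  (1,7) w=4
  (2,4) w=4
  (5,6) w=4
  (1,2) w=5
  (1,6) w=5
  (2,6) w=6
  (5,7) w=6
  (4,7) w=7
  (1,3) w=8
  (1,5) w=8
  (2,7) w=8
  (4,6) w=8

Add edge (3,6) w=1 -- no cycle. Running total: 1
Add edge (2,5) w=2 -- no cycle. Running total: 3
Add edge (2,3) w=2 -- no cycle. Running total: 5
Add edge (1,4) w=3 -- no cycle. Running total: 8
Add edge (1,7) w=4 -- no cycle. Running total: 12
Add edge (2,4) w=4 -- no cycle. Running total: 16

MST edges: (3,6,w=1), (2,5,w=2), (2,3,w=2), (1,4,w=3), (1,7,w=4), (2,4,w=4)
Total MST weight: 1 + 2 + 2 + 3 + 4 + 4 = 16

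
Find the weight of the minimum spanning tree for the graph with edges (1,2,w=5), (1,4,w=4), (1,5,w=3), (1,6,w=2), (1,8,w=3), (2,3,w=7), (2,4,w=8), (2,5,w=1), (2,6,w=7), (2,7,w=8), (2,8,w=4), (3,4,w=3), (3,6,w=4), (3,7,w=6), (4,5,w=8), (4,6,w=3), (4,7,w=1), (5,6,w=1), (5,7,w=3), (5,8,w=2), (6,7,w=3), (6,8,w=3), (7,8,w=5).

Apply Kruskal's algorithm (sort edges by weight, add if no cycle):

Sorted edges by weight:
  (2,5) w=1
  (4,7) w=1
  (5,6) w=1
  (1,6) w=2
  (5,8) w=2
  (1,8) w=3
  (1,5) w=3
  (3,4) w=3
  (4,6) w=3
  (5,7) w=3
  (6,7) w=3
  (6,8) w=3
  (1,4) w=4
  (2,8) w=4
  (3,6) w=4
  (1,2) w=5
  (7,8) w=5
  (3,7) w=6
  (2,3) w=7
  (2,6) w=7
  (2,7) w=8
  (2,4) w=8
  (4,5) w=8

Add edge (2,5) w=1 -- no cycle. Running total: 1
Add edge (4,7) w=1 -- no cycle. Running total: 2
Add edge (5,6) w=1 -- no cycle. Running total: 3
Add edge (1,6) w=2 -- no cycle. Running total: 5
Add edge (5,8) w=2 -- no cycle. Running total: 7
Skip edge (1,8) w=3 -- would create cycle
Skip edge (1,5) w=3 -- would create cycle
Add edge (3,4) w=3 -- no cycle. Running total: 10
Add edge (4,6) w=3 -- no cycle. Running total: 13

MST edges: (2,5,w=1), (4,7,w=1), (5,6,w=1), (1,6,w=2), (5,8,w=2), (3,4,w=3), (4,6,w=3)
Total MST weight: 1 + 1 + 1 + 2 + 2 + 3 + 3 = 13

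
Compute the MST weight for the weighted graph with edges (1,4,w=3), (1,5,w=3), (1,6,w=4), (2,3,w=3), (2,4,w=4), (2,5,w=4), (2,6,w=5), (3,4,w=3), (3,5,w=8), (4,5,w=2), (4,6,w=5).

Apply Kruskal's algorithm (sort edges by weight, add if no cycle):

Sorted edges by weight:
  (4,5) w=2
  (1,4) w=3
  (1,5) w=3
  (2,3) w=3
  (3,4) w=3
  (1,6) w=4
  (2,4) w=4
  (2,5) w=4
  (2,6) w=5
  (4,6) w=5
  (3,5) w=8

Add edge (4,5) w=2 -- no cycle. Running total: 2
Add edge (1,4) w=3 -- no cycle. Running total: 5
Skip edge (1,5) w=3 -- would create cycle
Add edge (2,3) w=3 -- no cycle. Running total: 8
Add edge (3,4) w=3 -- no cycle. Running total: 11
Add edge (1,6) w=4 -- no cycle. Running total: 15

MST edges: (4,5,w=2), (1,4,w=3), (2,3,w=3), (3,4,w=3), (1,6,w=4)
Total MST weight: 2 + 3 + 3 + 3 + 4 = 15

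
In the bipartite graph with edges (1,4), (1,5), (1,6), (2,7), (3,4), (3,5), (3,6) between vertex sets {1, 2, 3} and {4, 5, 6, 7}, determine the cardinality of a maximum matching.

Step 1: List the neighbors of each left vertex:
  1: 4, 5, 6
  2: 7
  3: 4, 5, 6

Step 2: Greedily match left vertices, then look for augmenting paths:
  Match 1 -- 4
  Match 2 -- 7
  Match 3 -- 5
  No augmenting path remains.

Step 3: Verify this is maximum:
  Matching size 3 = min(|L|, |R|) = min(3, 4), which is an upper bound, so this matching is maximum.

Maximum matching: {(1,4), (2,7), (3,5)}
Size: 3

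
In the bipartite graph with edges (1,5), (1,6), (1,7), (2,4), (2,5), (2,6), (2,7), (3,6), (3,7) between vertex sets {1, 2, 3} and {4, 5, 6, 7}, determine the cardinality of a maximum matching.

Step 1: List the neighbors of each left vertex:
  1: 5, 6, 7
  2: 4, 5, 6, 7
  3: 6, 7

Step 2: Greedily match left vertices, then look for augmenting paths:
  Match 1 -- 5
  Match 2 -- 4
  Match 3 -- 6
  No augmenting path remains.

Step 3: Verify this is maximum:
  Matching size 3 = min(|L|, |R|) = min(3, 4), which is an upper bound, so this matching is maximum.

Maximum matching: {(1,5), (2,4), (3,6)}
Size: 3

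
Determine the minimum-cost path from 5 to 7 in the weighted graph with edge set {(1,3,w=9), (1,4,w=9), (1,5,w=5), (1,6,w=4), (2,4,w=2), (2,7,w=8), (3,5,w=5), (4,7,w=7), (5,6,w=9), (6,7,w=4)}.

Step 1: Build adjacency list with weights:
  1: 3(w=9), 4(w=9), 5(w=5), 6(w=4)
  2: 4(w=2), 7(w=8)
  3: 1(w=9), 5(w=5)
  4: 1(w=9), 2(w=2), 7(w=7)
  5: 1(w=5), 3(w=5), 6(w=9)
  6: 1(w=4), 5(w=9), 7(w=4)
  7: 2(w=8), 4(w=7), 6(w=4)

Step 2: Apply Dijkstra's algorithm from vertex 5:
  Visit vertex 5 (distance=0)
    Update dist[1] = 5
    Update dist[3] = 5
    Update dist[6] = 9
  Visit vertex 1 (distance=5)
    Update dist[4] = 14
  Visit vertex 3 (distance=5)
  Visit vertex 6 (distance=9)
    Update dist[7] = 13
  Visit vertex 7 (distance=13)
    Update dist[2] = 21

Step 3: Shortest path: 5 -> 6 -> 7
Total weight: 9 + 4 = 13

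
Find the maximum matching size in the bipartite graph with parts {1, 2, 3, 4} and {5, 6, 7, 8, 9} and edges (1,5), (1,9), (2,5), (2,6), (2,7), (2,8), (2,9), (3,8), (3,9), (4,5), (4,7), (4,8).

Step 1: List the neighbors of each left vertex:
  1: 5, 9
  2: 5, 6, 7, 8, 9
  3: 8, 9
  4: 5, 7, 8

Step 2: Greedily match left vertices, then look for augmenting paths:
  Match 1 -- 5
  Match 2 -- 6
  Match 3 -- 8
  Match 4 -- 7
  No augmenting path remains.

Step 3: Verify this is maximum:
  Matching size 4 = min(|L|, |R|) = min(4, 5), which is an upper bound, so this matching is maximum.

Maximum matching: {(1,5), (2,6), (3,8), (4,7)}
Size: 4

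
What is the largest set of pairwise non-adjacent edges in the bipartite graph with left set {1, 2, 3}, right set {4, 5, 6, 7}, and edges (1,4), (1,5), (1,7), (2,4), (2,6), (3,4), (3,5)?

Step 1: List the neighbors of each left vertex:
  1: 4, 5, 7
  2: 4, 6
  3: 4, 5

Step 2: Greedily match left vertices, then look for augmenting paths:
  Match 1 -- 4
  Match 2 -- 6
  Match 3 -- 5
  No augmenting path remains.

Step 3: Verify this is maximum:
  Matching size 3 = min(|L|, |R|) = min(3, 4), which is an upper bound, so this matching is maximum.

Maximum matching: {(1,4), (2,6), (3,5)}
Size: 3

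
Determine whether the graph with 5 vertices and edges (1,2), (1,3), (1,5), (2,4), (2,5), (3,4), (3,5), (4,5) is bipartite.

Step 1: Attempt 2-coloring using BFS:
  Start at vertex 1, assign color 0
  Color vertex 2 with color 1 (neighbor of 1)
  Color vertex 3 with color 1 (neighbor of 1)
  Color vertex 5 with color 1 (neighbor of 1)
  Color vertex 4 with color 0 (neighbor of 2)

Step 2: Conflict found! Vertices 2 and 5 are adjacent but have the same color.
This means the graph contains an odd cycle.

The graph is NOT bipartite.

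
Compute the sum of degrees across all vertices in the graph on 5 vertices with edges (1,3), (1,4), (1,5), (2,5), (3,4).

Step 1: Count edges incident to each vertex:
  deg(1) = 3 (neighbors: 3, 4, 5)
  deg(2) = 1 (neighbors: 5)
  deg(3) = 2 (neighbors: 1, 4)
  deg(4) = 2 (neighbors: 1, 3)
  deg(5) = 2 (neighbors: 1, 2)

Step 2: Sum all degrees:
  3 + 1 + 2 + 2 + 2 = 10

Verification: sum of degrees = 2 * |E| = 2 * 5 = 10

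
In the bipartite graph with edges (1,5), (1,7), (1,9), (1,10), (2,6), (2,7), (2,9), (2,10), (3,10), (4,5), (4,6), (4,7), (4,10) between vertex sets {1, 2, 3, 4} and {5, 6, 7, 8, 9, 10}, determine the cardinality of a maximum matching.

Step 1: List the neighbors of each left vertex:
  1: 5, 7, 9, 10
  2: 6, 7, 9, 10
  3: 10
  4: 5, 6, 7, 10

Step 2: Greedily match left vertices, then look for augmenting paths:
  Match 1 -- 5
  Match 2 -- 6
  Match 3 -- 10
  Match 4 -- 7
  No augmenting path remains.

Step 3: Verify this is maximum:
  Matching size 4 = min(|L|, |R|) = min(4, 6), which is an upper bound, so this matching is maximum.

Maximum matching: {(1,5), (2,6), (3,10), (4,7)}
Size: 4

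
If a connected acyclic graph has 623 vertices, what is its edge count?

A tree on n vertices always has exactly n - 1 edges.
For n = 623: edges = 623 - 1 = 622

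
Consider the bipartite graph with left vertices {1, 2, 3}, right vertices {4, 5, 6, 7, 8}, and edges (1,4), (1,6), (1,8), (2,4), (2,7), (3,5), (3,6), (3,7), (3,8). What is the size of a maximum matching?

Step 1: List the neighbors of each left vertex:
  1: 4, 6, 8
  2: 4, 7
  3: 5, 6, 7, 8

Step 2: Greedily match left vertices, then look for augmenting paths:
  Match 1 -- 4
  Match 2 -- 7
  Match 3 -- 5
  No augmenting path remains.

Step 3: Verify this is maximum:
  Matching size 3 = min(|L|, |R|) = min(3, 5), which is an upper bound, so this matching is maximum.

Maximum matching: {(1,4), (2,7), (3,5)}
Size: 3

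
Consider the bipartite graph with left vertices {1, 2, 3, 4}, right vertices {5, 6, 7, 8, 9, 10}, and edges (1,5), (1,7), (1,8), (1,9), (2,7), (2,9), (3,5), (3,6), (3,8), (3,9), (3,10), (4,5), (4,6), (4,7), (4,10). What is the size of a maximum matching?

Step 1: List the neighbors of each left vertex:
  1: 5, 7, 8, 9
  2: 7, 9
  3: 5, 6, 8, 9, 10
  4: 5, 6, 7, 10

Step 2: Greedily match left vertices, then look for augmenting paths:
  Match 1 -- 5
  Match 2 -- 7
  Match 3 -- 6
  Match 4 -- 10
  No augmenting path remains.

Step 3: Verify this is maximum:
  Matching size 4 = min(|L|, |R|) = min(4, 6), which is an upper bound, so this matching is maximum.

Maximum matching: {(1,5), (2,7), (3,6), (4,10)}
Size: 4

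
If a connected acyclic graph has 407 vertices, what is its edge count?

A tree on n vertices always has exactly n - 1 edges.
For n = 407: edges = 407 - 1 = 406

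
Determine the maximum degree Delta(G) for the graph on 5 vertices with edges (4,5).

Step 1: Count edges incident to each vertex:
  deg(1) = 0 (neighbors: none)
  deg(2) = 0 (neighbors: none)
  deg(3) = 0 (neighbors: none)
  deg(4) = 1 (neighbors: 5)
  deg(5) = 1 (neighbors: 4)

Step 2: Find maximum:
  max(0, 0, 0, 1, 1) = 1 (vertex 4)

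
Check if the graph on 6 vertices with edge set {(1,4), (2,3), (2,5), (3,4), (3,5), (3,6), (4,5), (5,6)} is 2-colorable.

Step 1: Attempt 2-coloring using BFS:
  Start at vertex 1, assign color 0
  Color vertex 4 with color 1 (neighbor of 1)
  Color vertex 3 with color 0 (neighbor of 4)
  Color vertex 5 with color 0 (neighbor of 4)
  Color vertex 2 with color 1 (neighbor of 3)

Step 2: Conflict found! Vertices 3 and 5 are adjacent but have the same color.
This means the graph contains an odd cycle.

The graph is NOT bipartite.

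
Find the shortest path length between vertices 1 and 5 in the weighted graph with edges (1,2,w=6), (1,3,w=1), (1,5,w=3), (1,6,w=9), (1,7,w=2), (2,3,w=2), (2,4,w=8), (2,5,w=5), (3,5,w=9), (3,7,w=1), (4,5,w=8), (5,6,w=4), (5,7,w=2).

Step 1: Build adjacency list with weights:
  1: 2(w=6), 3(w=1), 5(w=3), 6(w=9), 7(w=2)
  2: 1(w=6), 3(w=2), 4(w=8), 5(w=5)
  3: 1(w=1), 2(w=2), 5(w=9), 7(w=1)
  4: 2(w=8), 5(w=8)
  5: 1(w=3), 2(w=5), 3(w=9), 4(w=8), 6(w=4), 7(w=2)
  6: 1(w=9), 5(w=4)
  7: 1(w=2), 3(w=1), 5(w=2)

Step 2: Apply Dijkstra's algorithm from vertex 1:
  Visit vertex 1 (distance=0)
    Update dist[2] = 6
    Update dist[3] = 1
    Update dist[5] = 3
    Update dist[6] = 9
    Update dist[7] = 2
  Visit vertex 3 (distance=1)
    Update dist[2] = 3
  Visit vertex 7 (distance=2)
  Visit vertex 2 (distance=3)
    Update dist[4] = 11
  Visit vertex 5 (distance=3)
    Update dist[6] = 7

Step 3: Shortest path: 1 -> 5
Total weight: 3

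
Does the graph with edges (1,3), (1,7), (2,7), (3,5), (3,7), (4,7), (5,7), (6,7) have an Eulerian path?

Step 1: Find the degree of each vertex:
  deg(1) = 2
  deg(2) = 1
  deg(3) = 3
  deg(4) = 1
  deg(5) = 2
  deg(6) = 1
  deg(7) = 6

Step 2: Count vertices with odd degree:
  Odd-degree vertices: 2, 3, 4, 6 (4 total)

Step 3: Apply Euler's theorem:
  - Eulerian circuit exists iff graph is connected and all vertices have even degree
  - Eulerian path exists iff graph is connected and has 0 or 2 odd-degree vertices

Graph has 4 odd-degree vertices (need 0 or 2).
Neither Eulerian path nor Eulerian circuit exists.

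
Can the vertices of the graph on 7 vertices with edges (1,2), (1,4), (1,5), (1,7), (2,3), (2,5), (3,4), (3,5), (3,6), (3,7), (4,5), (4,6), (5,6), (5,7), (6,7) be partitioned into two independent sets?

Step 1: Attempt 2-coloring using BFS:
  Start at vertex 1, assign color 0
  Color vertex 2 with color 1 (neighbor of 1)
  Color vertex 4 with color 1 (neighbor of 1)
  Color vertex 5 with color 1 (neighbor of 1)
  Color vertex 7 with color 1 (neighbor of 1)
  Color vertex 3 with color 0 (neighbor of 2)

Step 2: Conflict found! Vertices 2 and 5 are adjacent but have the same color.
This means the graph contains an odd cycle.

The graph is NOT bipartite.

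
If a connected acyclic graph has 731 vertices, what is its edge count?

A tree on n vertices always has exactly n - 1 edges.
For n = 731: edges = 731 - 1 = 730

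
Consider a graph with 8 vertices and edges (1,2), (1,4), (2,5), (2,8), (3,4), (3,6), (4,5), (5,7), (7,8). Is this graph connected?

Step 1: Build adjacency list from edges:
  1: 2, 4
  2: 1, 5, 8
  3: 4, 6
  4: 1, 3, 5
  5: 2, 4, 7
  6: 3
  7: 5, 8
  8: 2, 7

Step 2: Run BFS/DFS from vertex 1:
  Visited: {1, 2, 4, 5, 8, 3, 7, 6}
  Reached 8 of 8 vertices

Step 3: All 8 vertices reached from vertex 1, so the graph is connected.
Answer: Yes, the graph is connected.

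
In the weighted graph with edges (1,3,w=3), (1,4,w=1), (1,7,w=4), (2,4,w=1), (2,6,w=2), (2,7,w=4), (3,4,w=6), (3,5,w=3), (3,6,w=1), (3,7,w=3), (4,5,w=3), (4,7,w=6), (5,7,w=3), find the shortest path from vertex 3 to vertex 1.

Step 1: Build adjacency list with weights:
  1: 3(w=3), 4(w=1), 7(w=4)
  2: 4(w=1), 6(w=2), 7(w=4)
  3: 1(w=3), 4(w=6), 5(w=3), 6(w=1), 7(w=3)
  4: 1(w=1), 2(w=1), 3(w=6), 5(w=3), 7(w=6)
  5: 3(w=3), 4(w=3), 7(w=3)
  6: 2(w=2), 3(w=1)
  7: 1(w=4), 2(w=4), 3(w=3), 4(w=6), 5(w=3)

Step 2: Apply Dijkstra's algorithm from vertex 3:
  Visit vertex 3 (distance=0)
    Update dist[1] = 3
    Update dist[4] = 6
    Update dist[5] = 3
    Update dist[6] = 1
    Update dist[7] = 3
  Visit vertex 6 (distance=1)
    Update dist[2] = 3
  Visit vertex 1 (distance=3)
    Update dist[4] = 4

Step 3: Shortest path: 3 -> 1
Total weight: 3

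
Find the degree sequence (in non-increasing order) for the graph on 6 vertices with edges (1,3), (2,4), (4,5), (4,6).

Step 1: Count edges incident to each vertex:
  deg(1) = 1 (neighbors: 3)
  deg(2) = 1 (neighbors: 4)
  deg(3) = 1 (neighbors: 1)
  deg(4) = 3 (neighbors: 2, 5, 6)
  deg(5) = 1 (neighbors: 4)
  deg(6) = 1 (neighbors: 4)

Step 2: Sort degrees in non-increasing order:
  Degrees: [1, 1, 1, 3, 1, 1] -> sorted: [3, 1, 1, 1, 1, 1]

Degree sequence: [3, 1, 1, 1, 1, 1]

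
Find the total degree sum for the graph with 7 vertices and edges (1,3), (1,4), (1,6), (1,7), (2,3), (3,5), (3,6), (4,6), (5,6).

Step 1: Count edges incident to each vertex:
  deg(1) = 4 (neighbors: 3, 4, 6, 7)
  deg(2) = 1 (neighbors: 3)
  deg(3) = 4 (neighbors: 1, 2, 5, 6)
  deg(4) = 2 (neighbors: 1, 6)
  deg(5) = 2 (neighbors: 3, 6)
  deg(6) = 4 (neighbors: 1, 3, 4, 5)
  deg(7) = 1 (neighbors: 1)

Step 2: Sum all degrees:
  4 + 1 + 4 + 2 + 2 + 4 + 1 = 18

Verification: sum of degrees = 2 * |E| = 2 * 9 = 18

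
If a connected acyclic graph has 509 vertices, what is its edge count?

A tree on n vertices always has exactly n - 1 edges.
For n = 509: edges = 509 - 1 = 508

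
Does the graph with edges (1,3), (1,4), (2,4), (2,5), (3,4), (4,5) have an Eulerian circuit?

Step 1: Find the degree of each vertex:
  deg(1) = 2
  deg(2) = 2
  deg(3) = 2
  deg(4) = 4
  deg(5) = 2

Step 2: Count vertices with odd degree:
  All vertices have even degree (0 odd-degree vertices)

Step 3: Apply Euler's theorem:
  - Eulerian circuit exists iff graph is connected and all vertices have even degree
  - Eulerian path exists iff graph is connected and has 0 or 2 odd-degree vertices

Graph is connected with 0 odd-degree vertices.
Both Eulerian circuit and Eulerian path exist.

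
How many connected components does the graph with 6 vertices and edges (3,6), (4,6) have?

Step 1: Build adjacency list from edges:
  1: (none)
  2: (none)
  3: 6
  4: 6
  5: (none)
  6: 3, 4

Step 2: Run BFS/DFS from vertex 1:
  Visited: {1}
  Reached 1 of 6 vertices

Step 3: Only 1 of 6 vertices reached. Graph is disconnected.
Connected components: {1}, {2}, {3, 4, 6}, {5}
Number of connected components: 4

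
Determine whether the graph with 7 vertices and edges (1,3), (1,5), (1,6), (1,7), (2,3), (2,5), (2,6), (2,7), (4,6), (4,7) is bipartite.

Step 1: Attempt 2-coloring using BFS:
  Start at vertex 1, assign color 0
  Color vertex 3 with color 1 (neighbor of 1)
  Color vertex 5 with color 1 (neighbor of 1)
  Color vertex 6 with color 1 (neighbor of 1)
  Color vertex 7 with color 1 (neighbor of 1)
  Color vertex 2 with color 0 (neighbor of 3)
  Color vertex 4 with color 0 (neighbor of 6)

Step 2: 2-coloring succeeded. No conflicts found.
  Set A (color 0): {1, 2, 4}
  Set B (color 1): {3, 5, 6, 7}

The graph is bipartite with partition {1, 2, 4}, {3, 5, 6, 7}.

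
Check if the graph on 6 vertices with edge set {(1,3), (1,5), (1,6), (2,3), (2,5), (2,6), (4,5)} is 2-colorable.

Step 1: Attempt 2-coloring using BFS:
  Start at vertex 1, assign color 0
  Color vertex 3 with color 1 (neighbor of 1)
  Color vertex 5 with color 1 (neighbor of 1)
  Color vertex 6 with color 1 (neighbor of 1)
  Color vertex 2 with color 0 (neighbor of 3)
  Color vertex 4 with color 0 (neighbor of 5)

Step 2: 2-coloring succeeded. No conflicts found.
  Set A (color 0): {1, 2, 4}
  Set B (color 1): {3, 5, 6}

The graph is bipartite with partition {1, 2, 4}, {3, 5, 6}.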